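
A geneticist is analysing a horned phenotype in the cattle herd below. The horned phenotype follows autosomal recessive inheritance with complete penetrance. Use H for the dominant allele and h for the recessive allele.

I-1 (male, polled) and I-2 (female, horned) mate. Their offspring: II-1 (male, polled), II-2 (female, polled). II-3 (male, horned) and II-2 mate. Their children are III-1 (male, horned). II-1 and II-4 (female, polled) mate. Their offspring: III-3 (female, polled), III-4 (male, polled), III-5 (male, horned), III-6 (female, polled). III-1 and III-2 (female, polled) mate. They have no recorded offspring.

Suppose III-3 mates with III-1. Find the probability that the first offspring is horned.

II-1 is polled so carries H and received h from I-2 (hh), so II-1 is Hh.
II-4 is polled so carries H and passed h to III-5 (hh), so II-4 is Hh.
III-3 is a polled offspring of II-1 (Hh) × II-4 (Hh), whose cross gives 1/4 HH : 1/2 Hh : 1/4 hh; conditioning on being polled, III-3 is HH with probability 1/3, Hh with probability 2/3.
III-1 is horned, so III-1 is hh.
Summing over parental genotype combinations, P(offspring is horned) = 2/3·1/2 = 1/3.

1/3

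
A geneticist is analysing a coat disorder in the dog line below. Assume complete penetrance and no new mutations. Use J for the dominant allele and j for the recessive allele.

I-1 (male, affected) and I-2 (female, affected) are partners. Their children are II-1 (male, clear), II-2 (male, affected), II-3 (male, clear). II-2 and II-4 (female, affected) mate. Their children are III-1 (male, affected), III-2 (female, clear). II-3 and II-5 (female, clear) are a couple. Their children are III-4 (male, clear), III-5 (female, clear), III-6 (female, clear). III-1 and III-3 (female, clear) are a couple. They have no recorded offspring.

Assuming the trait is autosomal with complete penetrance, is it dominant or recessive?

dominant

I-1 and I-2 are both affected yet have a clear child II-1. Under a recessive model two affected parents are homozygous and every child would be affected, so the trait cannot be recessive.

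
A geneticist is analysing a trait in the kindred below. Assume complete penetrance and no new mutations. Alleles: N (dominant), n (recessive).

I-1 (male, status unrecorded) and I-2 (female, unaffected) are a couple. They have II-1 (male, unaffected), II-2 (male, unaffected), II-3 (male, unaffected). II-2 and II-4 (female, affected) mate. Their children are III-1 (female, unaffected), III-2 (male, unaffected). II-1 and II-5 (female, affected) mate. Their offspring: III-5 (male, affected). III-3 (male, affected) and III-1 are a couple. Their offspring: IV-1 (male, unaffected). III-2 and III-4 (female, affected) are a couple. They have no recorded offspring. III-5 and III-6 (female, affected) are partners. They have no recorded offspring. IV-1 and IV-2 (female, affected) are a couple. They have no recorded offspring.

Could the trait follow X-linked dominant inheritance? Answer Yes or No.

A consistent assignment under X-linked dominant exists: I-1 X^N Y, I-2 X^n X^n, II-1 X^n Y, II-2 X^n Y, II-3 X^n Y, II-4 X^N X^n, II-5 X^N X^N, III-1 X^n X^n, III-2 X^n Y, III-3 X^N Y, III-4 X^N X^N, III-5 X^N Y, III-6 X^N X^N, IV-1 X^n Y, IV-2 X^N X^N.
In this assignment every recorded phenotype matches its genotype and every non-founder's genotype is obtainable from its parents' genotypes, so the pedigree is consistent.

Yes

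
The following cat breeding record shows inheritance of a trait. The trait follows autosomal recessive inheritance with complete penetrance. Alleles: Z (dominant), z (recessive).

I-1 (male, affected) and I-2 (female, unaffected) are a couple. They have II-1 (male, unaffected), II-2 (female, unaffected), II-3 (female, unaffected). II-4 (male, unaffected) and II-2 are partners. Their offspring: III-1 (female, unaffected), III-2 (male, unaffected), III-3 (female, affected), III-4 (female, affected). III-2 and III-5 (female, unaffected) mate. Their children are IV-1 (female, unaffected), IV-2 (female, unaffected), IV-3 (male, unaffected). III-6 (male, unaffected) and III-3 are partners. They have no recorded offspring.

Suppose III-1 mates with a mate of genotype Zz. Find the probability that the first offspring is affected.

II-4 is unaffected so carries Z and passed z to III-3 (zz), so II-4 is Zz.
II-2 is unaffected so carries Z and received z from I-1 (zz), so II-2 is Zz.
III-1 is an unaffected offspring of II-4 (Zz) × II-2 (Zz), whose cross gives 1/4 ZZ : 1/2 Zz : 1/4 zz; conditioning on being unaffected, III-1 is ZZ with probability 1/3, Zz with probability 2/3.
Summing over parental genotype combinations, P(offspring is affected) = 2/3·1/4 = 1/6.

1/6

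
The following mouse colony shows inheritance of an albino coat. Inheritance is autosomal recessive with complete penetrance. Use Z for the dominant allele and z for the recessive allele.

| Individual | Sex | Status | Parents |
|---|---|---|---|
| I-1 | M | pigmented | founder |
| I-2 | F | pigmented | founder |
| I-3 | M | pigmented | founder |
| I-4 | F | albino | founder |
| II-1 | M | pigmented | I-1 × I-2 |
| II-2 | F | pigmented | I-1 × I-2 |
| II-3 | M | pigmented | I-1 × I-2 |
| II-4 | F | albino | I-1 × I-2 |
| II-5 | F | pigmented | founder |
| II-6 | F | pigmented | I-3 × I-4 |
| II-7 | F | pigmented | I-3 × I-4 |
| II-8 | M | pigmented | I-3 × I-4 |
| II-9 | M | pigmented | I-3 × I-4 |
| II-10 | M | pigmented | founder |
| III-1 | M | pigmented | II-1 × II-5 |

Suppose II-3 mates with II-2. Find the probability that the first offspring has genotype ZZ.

4/9

I-1 is pigmented so carries Z and passed z to II-4 (zz), so I-1 is Zz.
I-2 is pigmented so carries Z and passed z to II-4 (zz), so I-2 is Zz.
II-3 is a pigmented offspring of I-1 (Zz) × I-2 (Zz), whose cross gives 1/4 ZZ : 1/2 Zz : 1/4 zz; conditioning on being pigmented, II-3 is ZZ with probability 1/3, Zz with probability 2/3.
II-2 is a pigmented offspring of I-1 (Zz) × I-2 (Zz), whose cross gives 1/4 ZZ : 1/2 Zz : 1/4 zz; conditioning on being pigmented, II-2 is ZZ with probability 1/3, Zz with probability 2/3.
Summing over parental genotype combinations, P(offspring has genotype ZZ) = 1/9·1 + 2/9·1/2 + 2/9·1/2 + 4/9·1/4 = 4/9.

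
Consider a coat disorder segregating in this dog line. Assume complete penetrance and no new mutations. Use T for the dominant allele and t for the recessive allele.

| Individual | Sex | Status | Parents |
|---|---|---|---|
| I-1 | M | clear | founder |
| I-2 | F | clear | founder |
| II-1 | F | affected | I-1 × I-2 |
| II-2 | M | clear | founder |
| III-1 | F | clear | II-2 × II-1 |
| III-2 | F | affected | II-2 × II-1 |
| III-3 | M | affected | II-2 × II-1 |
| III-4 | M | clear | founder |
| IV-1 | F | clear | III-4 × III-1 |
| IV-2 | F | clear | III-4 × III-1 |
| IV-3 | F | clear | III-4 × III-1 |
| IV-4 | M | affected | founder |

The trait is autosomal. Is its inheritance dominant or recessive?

I-1 and I-2 are both clear yet have an affected child II-1. Under dominance, an affected child requires at least one affected parent, so the trait cannot be dominant.

recessive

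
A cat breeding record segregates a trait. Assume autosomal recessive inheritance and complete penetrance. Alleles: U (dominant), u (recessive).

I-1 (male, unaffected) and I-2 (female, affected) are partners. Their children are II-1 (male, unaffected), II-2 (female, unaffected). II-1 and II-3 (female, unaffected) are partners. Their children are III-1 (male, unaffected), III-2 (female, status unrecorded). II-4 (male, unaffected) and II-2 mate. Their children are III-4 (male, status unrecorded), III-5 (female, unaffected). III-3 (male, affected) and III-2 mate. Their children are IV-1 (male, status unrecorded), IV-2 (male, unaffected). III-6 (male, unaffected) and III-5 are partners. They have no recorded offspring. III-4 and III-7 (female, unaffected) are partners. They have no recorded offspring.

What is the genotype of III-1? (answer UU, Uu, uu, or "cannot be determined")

III-1's phenotype allows UU or Uu, and no parent or child forces a single allele at both positions; consistent genotype assignments exist with III-1 as UU or Uu.

cannot be determined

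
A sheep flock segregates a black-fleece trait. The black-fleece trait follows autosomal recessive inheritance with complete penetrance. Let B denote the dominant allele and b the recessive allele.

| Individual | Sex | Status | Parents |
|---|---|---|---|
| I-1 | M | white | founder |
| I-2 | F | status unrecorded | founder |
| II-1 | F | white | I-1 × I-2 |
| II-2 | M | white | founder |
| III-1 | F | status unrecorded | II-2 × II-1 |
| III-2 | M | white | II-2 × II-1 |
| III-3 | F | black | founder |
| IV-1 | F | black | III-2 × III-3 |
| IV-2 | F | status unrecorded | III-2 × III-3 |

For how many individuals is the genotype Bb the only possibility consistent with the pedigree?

1

Obligate heterozygotes: III-2 is white so carries B and passed b to IV-1 (bb), so III-2 is Bb.
Every other individual is either homozygous by phenotype or has at least one consistent homozygous assignment, so the count is 1.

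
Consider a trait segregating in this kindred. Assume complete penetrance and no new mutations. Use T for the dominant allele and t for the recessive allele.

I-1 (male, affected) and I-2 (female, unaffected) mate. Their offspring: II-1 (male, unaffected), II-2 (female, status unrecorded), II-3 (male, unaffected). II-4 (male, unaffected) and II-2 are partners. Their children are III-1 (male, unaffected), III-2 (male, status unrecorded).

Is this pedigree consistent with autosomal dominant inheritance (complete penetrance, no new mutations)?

Yes

A consistent assignment under autosomal dominant exists: I-1 Tt, I-2 tt, II-1 tt, II-2 Tt, II-3 tt, II-4 tt, III-1 tt, III-2 Tt.
In this assignment every recorded phenotype matches its genotype and every non-founder's genotype is obtainable from its parents' genotypes, so the pedigree is consistent.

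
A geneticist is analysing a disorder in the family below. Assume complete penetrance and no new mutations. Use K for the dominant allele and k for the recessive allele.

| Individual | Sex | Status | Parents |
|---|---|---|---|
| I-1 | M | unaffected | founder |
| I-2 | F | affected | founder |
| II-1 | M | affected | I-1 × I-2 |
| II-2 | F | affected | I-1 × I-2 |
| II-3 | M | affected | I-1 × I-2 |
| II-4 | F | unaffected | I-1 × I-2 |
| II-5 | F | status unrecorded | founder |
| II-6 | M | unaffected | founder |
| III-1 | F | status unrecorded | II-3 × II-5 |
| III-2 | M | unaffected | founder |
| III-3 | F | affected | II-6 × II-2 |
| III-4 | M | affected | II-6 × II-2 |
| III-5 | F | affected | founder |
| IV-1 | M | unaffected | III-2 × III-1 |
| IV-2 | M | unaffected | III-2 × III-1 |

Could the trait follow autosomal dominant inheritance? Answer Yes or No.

Yes

A consistent assignment under autosomal dominant exists: I-1 kk, I-2 Kk, II-1 Kk, II-2 Kk, II-3 Kk, II-4 kk, II-5 KK, II-6 kk, III-1 Kk, III-2 kk, III-3 Kk, III-4 Kk, III-5 KK, IV-1 kk, IV-2 kk.
In this assignment every recorded phenotype matches its genotype and every non-founder's genotype is obtainable from its parents' genotypes, so the pedigree is consistent.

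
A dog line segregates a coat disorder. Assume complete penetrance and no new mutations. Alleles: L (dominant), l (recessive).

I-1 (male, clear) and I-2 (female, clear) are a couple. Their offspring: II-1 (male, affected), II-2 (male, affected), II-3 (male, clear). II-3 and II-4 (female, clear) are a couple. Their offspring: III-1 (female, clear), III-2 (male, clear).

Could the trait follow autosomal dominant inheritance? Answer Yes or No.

Under autosomal dominant, II-1 (affected, male) cannot arise from I-1 (clear) × I-2 (clear).

No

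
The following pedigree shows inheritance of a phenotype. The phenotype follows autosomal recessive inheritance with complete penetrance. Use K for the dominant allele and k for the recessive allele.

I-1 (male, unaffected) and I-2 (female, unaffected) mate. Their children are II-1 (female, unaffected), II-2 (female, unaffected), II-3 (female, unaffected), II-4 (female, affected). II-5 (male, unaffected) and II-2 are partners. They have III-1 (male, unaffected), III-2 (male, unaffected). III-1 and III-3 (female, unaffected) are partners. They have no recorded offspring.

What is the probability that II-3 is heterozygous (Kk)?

2/3

I-1 is unaffected so carries K and passed k to II-4 (kk), so I-1 is Kk.
I-2 is unaffected so carries K and passed k to II-4 (kk), so I-2 is Kk.
Their cross gives offspring ratios 1/4 KK : 1/2 Kk : 1/4 kk. Conditioning on II-3 being unaffected, P(Kk) = 1/2 / 3/4 = 2/3.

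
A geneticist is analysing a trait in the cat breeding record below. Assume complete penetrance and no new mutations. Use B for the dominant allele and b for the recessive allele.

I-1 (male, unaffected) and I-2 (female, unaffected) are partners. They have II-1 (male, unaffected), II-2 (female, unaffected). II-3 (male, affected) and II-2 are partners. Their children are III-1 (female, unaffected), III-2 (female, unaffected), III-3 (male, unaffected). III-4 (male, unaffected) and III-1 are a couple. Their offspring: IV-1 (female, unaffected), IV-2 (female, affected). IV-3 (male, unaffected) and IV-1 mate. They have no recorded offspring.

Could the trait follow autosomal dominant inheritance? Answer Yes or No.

Under autosomal dominant, IV-2 (affected, female) cannot arise from III-4 (unaffected) × III-1 (unaffected).

No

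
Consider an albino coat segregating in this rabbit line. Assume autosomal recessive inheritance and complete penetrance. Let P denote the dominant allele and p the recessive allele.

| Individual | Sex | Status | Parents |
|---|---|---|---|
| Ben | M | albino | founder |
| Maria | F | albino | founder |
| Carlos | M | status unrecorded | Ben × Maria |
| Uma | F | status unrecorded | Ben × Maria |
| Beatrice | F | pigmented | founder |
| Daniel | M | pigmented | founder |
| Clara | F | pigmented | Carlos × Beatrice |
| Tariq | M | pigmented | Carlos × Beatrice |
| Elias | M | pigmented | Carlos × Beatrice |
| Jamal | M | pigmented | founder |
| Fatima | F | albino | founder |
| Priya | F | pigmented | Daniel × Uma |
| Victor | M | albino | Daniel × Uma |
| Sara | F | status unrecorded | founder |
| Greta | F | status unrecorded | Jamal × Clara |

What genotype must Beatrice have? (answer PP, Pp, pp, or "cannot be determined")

Beatrice's phenotype allows PP or Pp, and no parent or child forces a single allele at both positions; consistent genotype assignments exist with Beatrice as PP or Pp.

cannot be determined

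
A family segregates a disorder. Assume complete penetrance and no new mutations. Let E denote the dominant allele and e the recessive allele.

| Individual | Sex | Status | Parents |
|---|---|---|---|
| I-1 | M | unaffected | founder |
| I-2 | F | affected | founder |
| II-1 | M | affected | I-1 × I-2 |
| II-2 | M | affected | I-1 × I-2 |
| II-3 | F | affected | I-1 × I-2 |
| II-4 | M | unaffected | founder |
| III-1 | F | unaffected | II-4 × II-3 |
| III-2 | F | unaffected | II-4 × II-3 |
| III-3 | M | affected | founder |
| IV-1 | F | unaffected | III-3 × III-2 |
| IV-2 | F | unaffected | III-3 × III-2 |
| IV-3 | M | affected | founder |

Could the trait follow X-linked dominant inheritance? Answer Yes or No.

Under X-linked dominant, IV-1 (unaffected, female) cannot arise from III-3 (affected) × III-2 (unaffected).

No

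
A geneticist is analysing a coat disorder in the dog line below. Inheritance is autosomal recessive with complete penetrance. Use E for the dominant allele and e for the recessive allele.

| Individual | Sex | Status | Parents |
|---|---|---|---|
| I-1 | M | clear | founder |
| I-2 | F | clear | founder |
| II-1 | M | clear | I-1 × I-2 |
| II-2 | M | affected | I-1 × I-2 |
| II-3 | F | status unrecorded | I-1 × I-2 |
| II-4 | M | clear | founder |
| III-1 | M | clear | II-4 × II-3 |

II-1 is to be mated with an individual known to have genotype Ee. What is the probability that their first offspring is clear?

5/6

I-1 is clear so carries E and passed e to II-2 (ee), so I-1 is Ee.
I-2 is clear so carries E and passed e to II-2 (ee), so I-2 is Ee.
II-1 is a clear offspring of I-1 (Ee) × I-2 (Ee), whose cross gives 1/4 EE : 1/2 Ee : 1/4 ee; conditioning on being clear, II-1 is EE with probability 1/3, Ee with probability 2/3.
Summing over parental genotype combinations, P(offspring is clear) = 1/3·1 + 2/3·3/4 = 5/6.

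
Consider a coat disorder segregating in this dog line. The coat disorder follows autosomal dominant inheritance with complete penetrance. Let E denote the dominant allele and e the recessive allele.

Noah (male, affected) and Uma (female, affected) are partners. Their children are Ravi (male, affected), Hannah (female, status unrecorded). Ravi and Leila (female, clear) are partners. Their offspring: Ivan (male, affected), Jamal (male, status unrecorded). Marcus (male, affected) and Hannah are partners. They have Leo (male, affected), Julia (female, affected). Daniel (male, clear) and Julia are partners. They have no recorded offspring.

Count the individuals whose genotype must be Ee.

Obligate heterozygotes: Ivan is affected so carries E and received e from Leila (ee), so Ivan is Ee.
Every other individual is either homozygous by phenotype or has at least one consistent homozygous assignment, so the count is 1.

1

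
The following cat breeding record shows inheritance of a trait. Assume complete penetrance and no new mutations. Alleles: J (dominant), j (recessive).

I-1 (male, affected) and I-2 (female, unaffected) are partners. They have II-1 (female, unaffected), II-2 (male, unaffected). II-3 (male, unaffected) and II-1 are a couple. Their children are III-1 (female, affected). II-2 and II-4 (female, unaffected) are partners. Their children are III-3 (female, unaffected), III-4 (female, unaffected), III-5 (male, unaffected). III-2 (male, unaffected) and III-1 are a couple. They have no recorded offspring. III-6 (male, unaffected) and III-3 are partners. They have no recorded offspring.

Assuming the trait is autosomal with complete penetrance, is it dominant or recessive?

II-3 and II-1 are both unaffected yet have an affected child III-1. Under dominance, an affected child requires at least one affected parent, so the trait cannot be dominant.

recessive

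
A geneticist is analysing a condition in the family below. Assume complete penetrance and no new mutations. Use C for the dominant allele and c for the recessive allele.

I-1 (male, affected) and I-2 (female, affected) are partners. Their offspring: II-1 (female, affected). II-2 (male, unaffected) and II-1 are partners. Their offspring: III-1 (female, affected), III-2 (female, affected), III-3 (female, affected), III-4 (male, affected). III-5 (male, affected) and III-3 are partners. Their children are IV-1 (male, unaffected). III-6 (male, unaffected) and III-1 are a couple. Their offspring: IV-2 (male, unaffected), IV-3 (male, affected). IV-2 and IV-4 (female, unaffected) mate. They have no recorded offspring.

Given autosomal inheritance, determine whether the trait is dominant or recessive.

dominant

III-5 and III-3 are both affected yet have an unaffected child IV-1. Under a recessive model two affected parents are homozygous and every child would be affected, so the trait cannot be recessive.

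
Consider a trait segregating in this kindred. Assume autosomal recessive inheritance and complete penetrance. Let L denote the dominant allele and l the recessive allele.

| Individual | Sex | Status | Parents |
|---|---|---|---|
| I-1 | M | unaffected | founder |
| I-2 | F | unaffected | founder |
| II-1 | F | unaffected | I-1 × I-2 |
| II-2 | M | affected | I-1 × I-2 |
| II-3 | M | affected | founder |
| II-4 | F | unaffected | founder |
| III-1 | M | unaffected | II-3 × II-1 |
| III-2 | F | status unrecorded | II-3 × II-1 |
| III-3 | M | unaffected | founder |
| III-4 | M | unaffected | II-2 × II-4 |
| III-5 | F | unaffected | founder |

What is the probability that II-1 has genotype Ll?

1/2

I-1 is unaffected so carries L and passed l to II-2 (ll), so I-1 is Ll.
I-2 is unaffected so carries L and passed l to II-2 (ll), so I-2 is Ll.
Their cross gives offspring ratios 1/4 LL : 1/2 Ll : 1/4 ll. Conditioning on II-1 being unaffected, P(Ll) = 1/2 / 3/4 = 2/3 before taking II-1's own offspring into account.
II-3 is affected, so II-3 is ll.
Now use II-1's offspring. Probability of each recorded status — unaffected son III-1: 1/2 if II-1 is Ll, 1 if LL. (III-2: equally likely either way, so uninformative.)
Bayes: P(Ll) = 2/3·1/2 / (2/3·1/2 + 1/3·1) = 1/2.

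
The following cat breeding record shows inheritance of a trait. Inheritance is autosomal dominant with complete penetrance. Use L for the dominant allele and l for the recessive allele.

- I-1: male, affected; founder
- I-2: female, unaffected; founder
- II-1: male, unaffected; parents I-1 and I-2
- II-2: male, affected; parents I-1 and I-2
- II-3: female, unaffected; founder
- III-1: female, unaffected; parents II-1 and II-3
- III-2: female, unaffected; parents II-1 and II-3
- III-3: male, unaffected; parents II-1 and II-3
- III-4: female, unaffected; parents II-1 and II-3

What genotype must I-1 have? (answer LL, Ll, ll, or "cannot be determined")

Ll

From phenotype alone, I-1 is LL or Ll.
I-1 is affected so carries L and passed l to II-1 (ll), so I-1 is Ll.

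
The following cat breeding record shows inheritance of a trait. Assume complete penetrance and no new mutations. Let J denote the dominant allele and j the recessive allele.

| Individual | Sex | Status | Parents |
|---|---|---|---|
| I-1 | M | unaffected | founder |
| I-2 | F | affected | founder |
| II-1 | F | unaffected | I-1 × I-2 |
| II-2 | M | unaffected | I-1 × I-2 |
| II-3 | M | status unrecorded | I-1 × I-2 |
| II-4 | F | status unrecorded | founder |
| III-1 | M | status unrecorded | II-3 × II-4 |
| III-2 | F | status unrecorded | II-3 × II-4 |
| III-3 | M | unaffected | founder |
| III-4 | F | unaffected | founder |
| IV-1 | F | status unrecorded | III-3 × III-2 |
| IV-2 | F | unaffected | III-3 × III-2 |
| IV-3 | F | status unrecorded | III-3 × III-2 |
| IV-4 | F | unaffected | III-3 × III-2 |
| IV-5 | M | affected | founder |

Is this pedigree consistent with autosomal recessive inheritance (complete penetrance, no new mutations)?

Yes

A consistent assignment under autosomal recessive exists: I-1 JJ, I-2 jj, II-1 Jj, II-2 Jj, II-3 Jj, II-4 JJ, III-1 JJ, III-2 JJ, III-3 JJ, III-4 JJ, IV-1 JJ, IV-2 JJ, IV-3 JJ, IV-4 JJ, IV-5 jj.
In this assignment every recorded phenotype matches its genotype and every non-founder's genotype is obtainable from its parents' genotypes, so the pedigree is consistent.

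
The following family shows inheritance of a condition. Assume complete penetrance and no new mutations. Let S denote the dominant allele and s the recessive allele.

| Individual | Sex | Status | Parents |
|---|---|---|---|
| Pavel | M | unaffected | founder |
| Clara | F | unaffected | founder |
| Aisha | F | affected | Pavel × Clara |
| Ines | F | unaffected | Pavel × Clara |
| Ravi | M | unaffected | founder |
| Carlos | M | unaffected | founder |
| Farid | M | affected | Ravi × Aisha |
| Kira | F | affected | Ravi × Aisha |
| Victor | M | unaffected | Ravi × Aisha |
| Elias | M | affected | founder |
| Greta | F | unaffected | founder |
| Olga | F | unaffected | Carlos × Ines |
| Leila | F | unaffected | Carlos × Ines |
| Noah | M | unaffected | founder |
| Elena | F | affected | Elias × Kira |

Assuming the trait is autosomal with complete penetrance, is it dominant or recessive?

Pavel and Clara are both unaffected yet have an affected child Aisha. Under dominance, an affected child requires at least one affected parent, so the trait cannot be dominant.

recessive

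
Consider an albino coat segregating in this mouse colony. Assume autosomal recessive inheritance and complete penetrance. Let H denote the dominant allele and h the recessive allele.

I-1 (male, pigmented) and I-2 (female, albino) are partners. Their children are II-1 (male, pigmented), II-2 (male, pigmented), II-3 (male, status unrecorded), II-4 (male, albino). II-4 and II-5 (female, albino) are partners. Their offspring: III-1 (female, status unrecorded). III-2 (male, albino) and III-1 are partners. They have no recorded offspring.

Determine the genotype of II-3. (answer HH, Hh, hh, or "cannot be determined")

cannot be determined

II-3's phenotype is unrecorded, and no parent or child forces a single allele at both positions; consistent genotype assignments exist with II-3 as Hh or hh.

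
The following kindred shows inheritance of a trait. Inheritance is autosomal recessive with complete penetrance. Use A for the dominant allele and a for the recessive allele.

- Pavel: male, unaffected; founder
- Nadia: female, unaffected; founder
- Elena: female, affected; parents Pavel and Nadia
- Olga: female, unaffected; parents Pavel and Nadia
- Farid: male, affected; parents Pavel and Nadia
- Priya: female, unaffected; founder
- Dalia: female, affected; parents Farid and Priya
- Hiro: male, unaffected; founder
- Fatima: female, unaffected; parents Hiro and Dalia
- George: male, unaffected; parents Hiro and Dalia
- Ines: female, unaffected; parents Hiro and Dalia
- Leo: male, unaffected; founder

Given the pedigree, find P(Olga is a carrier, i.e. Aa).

Pavel is unaffected so carries A and passed a to Elena (aa), so Pavel is Aa.
Nadia is unaffected so carries A and passed a to Elena (aa), so Nadia is Aa.
Their cross gives offspring ratios 1/4 AA : 1/2 Aa : 1/4 aa. Conditioning on Olga being unaffected, P(Aa) = 1/2 / 3/4 = 2/3.

2/3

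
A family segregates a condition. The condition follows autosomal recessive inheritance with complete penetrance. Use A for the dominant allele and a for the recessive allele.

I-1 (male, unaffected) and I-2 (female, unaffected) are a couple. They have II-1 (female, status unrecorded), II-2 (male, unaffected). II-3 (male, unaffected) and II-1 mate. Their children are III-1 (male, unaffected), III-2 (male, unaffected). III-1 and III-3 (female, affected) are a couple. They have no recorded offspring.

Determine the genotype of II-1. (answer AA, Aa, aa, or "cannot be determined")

cannot be determined

II-1's phenotype is unrecorded, and no parent or child forces a single allele at both positions; consistent genotype assignments exist with II-1 as AA or Aa or aa.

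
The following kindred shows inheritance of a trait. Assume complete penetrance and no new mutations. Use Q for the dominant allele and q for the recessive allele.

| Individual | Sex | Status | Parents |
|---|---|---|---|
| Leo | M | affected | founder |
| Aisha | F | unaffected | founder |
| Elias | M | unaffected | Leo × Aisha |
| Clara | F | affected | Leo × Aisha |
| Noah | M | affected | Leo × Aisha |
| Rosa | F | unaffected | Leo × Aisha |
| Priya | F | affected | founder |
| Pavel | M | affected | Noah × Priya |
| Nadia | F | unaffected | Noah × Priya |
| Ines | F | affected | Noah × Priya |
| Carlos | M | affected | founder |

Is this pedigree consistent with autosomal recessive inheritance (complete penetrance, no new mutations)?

No

Under autosomal recessive, Nadia (unaffected, female) cannot arise from Noah (affected) × Priya (affected).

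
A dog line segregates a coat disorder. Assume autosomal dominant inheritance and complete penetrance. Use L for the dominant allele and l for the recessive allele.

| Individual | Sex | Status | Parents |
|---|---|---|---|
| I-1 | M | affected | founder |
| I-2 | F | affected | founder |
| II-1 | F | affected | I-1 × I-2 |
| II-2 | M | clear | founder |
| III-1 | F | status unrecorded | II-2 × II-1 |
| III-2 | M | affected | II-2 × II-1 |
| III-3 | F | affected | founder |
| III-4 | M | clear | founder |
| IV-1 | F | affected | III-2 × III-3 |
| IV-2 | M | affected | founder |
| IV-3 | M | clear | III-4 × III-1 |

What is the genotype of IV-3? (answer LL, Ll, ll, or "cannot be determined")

ll

IV-3 is clear, so IV-3 is ll.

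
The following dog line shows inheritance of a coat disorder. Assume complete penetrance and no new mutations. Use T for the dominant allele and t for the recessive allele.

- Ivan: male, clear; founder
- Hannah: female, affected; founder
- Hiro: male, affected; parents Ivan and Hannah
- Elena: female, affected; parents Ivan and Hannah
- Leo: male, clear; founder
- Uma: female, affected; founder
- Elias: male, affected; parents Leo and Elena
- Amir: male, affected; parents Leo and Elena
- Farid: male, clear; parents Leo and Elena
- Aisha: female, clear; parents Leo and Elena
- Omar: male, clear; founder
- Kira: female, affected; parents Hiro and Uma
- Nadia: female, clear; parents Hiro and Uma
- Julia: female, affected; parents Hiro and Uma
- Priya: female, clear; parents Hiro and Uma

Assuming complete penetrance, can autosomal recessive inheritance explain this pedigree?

No

Under autosomal recessive, Nadia (clear, female) cannot arise from Hiro (affected) × Uma (affected).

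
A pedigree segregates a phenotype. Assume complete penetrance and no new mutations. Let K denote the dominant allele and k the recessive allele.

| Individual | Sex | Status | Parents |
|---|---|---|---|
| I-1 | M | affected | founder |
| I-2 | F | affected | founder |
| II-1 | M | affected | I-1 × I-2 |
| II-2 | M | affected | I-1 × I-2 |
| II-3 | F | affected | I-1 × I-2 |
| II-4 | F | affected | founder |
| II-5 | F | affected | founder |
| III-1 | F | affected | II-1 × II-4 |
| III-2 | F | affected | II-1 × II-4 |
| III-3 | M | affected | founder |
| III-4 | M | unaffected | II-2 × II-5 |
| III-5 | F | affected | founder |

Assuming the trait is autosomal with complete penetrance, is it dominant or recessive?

II-2 and II-5 are both affected yet have an unaffected child III-4. Under a recessive model two affected parents are homozygous and every child would be affected, so the trait cannot be recessive.

dominant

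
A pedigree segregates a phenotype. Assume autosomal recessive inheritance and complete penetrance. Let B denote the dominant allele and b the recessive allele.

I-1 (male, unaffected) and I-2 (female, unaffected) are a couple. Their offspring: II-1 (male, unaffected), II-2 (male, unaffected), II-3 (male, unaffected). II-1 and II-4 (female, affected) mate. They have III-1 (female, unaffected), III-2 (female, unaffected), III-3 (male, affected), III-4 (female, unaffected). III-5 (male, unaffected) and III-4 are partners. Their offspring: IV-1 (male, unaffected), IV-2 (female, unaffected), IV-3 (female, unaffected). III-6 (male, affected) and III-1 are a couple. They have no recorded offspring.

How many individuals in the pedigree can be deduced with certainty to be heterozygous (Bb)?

Obligate heterozygotes: II-1 is unaffected so carries B and passed b to III-3 (bb), so II-1 is Bb; III-1 is unaffected so carries B and received b from II-4 (bb), so III-1 is Bb; III-2 is unaffected so carries B and received b from II-4 (bb), so III-2 is Bb; III-4 is unaffected so carries B and received b from II-4 (bb), so III-4 is Bb.
Every other individual is either homozygous by phenotype or has at least one consistent homozygous assignment, so the count is 4.

4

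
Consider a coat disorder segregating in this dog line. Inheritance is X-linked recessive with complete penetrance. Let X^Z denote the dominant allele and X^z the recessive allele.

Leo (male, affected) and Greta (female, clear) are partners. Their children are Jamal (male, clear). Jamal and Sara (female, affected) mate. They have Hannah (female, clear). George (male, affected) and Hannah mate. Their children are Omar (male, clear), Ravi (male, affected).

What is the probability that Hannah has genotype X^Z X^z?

Hannah is clear so carries Z and received z from Sara (X^z X^z), so Hannah is X^Z X^z, giving P(X^Z X^z) = 1.

1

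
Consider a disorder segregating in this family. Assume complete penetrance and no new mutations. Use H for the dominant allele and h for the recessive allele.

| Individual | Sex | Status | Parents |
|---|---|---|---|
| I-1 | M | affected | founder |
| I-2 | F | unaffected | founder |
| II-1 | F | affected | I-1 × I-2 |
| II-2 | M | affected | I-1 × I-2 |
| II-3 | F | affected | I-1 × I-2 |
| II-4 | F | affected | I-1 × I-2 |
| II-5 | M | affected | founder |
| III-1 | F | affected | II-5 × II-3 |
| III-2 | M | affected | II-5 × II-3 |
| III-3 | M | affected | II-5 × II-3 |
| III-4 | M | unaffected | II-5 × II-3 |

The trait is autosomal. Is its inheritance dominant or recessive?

II-5 and II-3 are both affected yet have an unaffected child III-4. Under a recessive model two affected parents are homozygous and every child would be affected, so the trait cannot be recessive.

dominant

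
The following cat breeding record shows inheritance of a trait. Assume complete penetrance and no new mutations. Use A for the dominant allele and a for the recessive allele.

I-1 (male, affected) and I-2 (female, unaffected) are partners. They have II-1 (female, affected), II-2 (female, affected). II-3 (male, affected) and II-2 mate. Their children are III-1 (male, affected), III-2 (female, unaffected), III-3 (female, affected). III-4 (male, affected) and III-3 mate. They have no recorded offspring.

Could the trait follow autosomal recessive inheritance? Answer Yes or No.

No

Under autosomal recessive, III-2 (unaffected, female) cannot arise from II-3 (affected) × II-2 (affected).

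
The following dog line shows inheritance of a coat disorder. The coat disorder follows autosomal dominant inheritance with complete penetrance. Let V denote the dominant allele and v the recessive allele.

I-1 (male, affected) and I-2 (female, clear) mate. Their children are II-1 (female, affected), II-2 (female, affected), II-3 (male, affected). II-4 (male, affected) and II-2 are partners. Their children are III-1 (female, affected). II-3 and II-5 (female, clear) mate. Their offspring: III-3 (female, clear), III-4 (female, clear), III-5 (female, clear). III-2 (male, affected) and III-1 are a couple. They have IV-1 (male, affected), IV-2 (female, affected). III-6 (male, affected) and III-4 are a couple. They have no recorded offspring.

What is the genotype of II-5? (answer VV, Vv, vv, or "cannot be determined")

II-5 is clear, so II-5 is vv.

vv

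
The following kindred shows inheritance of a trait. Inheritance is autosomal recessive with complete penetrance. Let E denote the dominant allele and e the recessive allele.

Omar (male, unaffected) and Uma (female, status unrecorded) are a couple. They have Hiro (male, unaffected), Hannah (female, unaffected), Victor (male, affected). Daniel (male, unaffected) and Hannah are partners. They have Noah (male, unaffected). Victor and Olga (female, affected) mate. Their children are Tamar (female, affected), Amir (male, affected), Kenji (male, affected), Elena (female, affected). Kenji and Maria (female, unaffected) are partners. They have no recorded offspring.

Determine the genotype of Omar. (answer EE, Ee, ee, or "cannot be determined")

Ee

From phenotype alone, Omar is EE or Ee.
Omar is unaffected so carries E and passed e to Victor (ee), so Omar is Ee.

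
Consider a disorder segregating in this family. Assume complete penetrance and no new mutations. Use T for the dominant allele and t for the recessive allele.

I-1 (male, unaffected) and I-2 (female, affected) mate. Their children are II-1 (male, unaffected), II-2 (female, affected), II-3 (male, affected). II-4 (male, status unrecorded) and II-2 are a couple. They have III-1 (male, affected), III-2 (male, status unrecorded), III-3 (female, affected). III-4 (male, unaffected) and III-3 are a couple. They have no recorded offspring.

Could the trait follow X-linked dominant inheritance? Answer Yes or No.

A consistent assignment under X-linked dominant exists: I-1 X^t Y, I-2 X^T X^t, II-1 X^t Y, II-2 X^T X^t, II-3 X^T Y, II-4 X^T Y, III-1 X^T Y, III-2 X^T Y, III-3 X^T X^T, III-4 X^t Y.
In this assignment every recorded phenotype matches its genotype and every non-founder's genotype is obtainable from its parents' genotypes, so the pedigree is consistent.

Yes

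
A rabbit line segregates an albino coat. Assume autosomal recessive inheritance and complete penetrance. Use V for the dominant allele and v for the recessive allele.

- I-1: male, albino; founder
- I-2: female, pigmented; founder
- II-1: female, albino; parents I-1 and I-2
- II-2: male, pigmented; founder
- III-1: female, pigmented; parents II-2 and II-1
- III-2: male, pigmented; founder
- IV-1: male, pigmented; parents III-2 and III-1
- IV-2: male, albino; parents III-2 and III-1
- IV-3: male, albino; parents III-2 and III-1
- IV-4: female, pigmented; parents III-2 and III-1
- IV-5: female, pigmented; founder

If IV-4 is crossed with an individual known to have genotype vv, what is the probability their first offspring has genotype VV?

III-2 is pigmented so carries V and passed v to IV-2 (vv), so III-2 is Vv.
III-1 is pigmented so carries V and received v from II-1 (vv), so III-1 is Vv.
IV-4 is a pigmented offspring of III-2 (Vv) × III-1 (Vv), whose cross gives 1/4 VV : 1/2 Vv : 1/4 vv; conditioning on being pigmented, IV-4 is VV with probability 1/3, Vv with probability 2/3.
Summing over parental genotype combinations, P(offspring has genotype VV) = 0 = 0.

0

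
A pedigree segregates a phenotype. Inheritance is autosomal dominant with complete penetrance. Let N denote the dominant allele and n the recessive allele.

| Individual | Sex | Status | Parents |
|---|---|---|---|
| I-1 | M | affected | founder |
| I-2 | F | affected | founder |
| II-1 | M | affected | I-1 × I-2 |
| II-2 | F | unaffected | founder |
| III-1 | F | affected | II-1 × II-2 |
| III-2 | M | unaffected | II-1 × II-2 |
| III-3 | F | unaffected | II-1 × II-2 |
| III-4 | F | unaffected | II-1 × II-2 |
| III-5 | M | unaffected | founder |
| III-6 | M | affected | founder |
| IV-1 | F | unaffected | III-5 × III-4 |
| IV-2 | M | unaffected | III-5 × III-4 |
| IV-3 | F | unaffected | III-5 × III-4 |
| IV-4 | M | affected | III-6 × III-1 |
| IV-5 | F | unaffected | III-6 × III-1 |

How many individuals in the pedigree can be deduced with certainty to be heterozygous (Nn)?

Obligate heterozygotes: II-1 is affected so carries N and passed n to III-2 (nn), so II-1 is Nn; III-1 is affected so carries N and received n from II-2 (nn), so III-1 is Nn; III-6 is affected so carries N and passed n to IV-5 (nn), so III-6 is Nn.
Every other individual is either homozygous by phenotype or has at least one consistent homozygous assignment, so the count is 3.

3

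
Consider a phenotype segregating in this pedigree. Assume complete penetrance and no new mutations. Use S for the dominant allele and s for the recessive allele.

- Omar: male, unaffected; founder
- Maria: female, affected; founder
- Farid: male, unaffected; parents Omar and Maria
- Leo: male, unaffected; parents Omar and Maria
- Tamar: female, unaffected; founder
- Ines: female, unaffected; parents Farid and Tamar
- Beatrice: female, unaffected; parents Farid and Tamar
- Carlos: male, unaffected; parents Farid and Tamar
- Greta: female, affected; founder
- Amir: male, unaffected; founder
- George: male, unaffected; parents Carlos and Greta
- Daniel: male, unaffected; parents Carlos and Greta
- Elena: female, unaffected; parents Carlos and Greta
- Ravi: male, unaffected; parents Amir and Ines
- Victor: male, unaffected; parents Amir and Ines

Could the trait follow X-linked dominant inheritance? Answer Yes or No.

Yes

A consistent assignment under X-linked dominant exists: Omar X^s Y, Maria X^S X^s, Farid X^s Y, Leo X^s Y, Tamar X^s X^s, Ines X^s X^s, Beatrice X^s X^s, Carlos X^s Y, Greta X^S X^s, Amir X^s Y, George X^s Y, Daniel X^s Y, Elena X^s X^s, Ravi X^s Y, Victor X^s Y.
In this assignment every recorded phenotype matches its genotype and every non-founder's genotype is obtainable from its parents' genotypes, so the pedigree is consistent.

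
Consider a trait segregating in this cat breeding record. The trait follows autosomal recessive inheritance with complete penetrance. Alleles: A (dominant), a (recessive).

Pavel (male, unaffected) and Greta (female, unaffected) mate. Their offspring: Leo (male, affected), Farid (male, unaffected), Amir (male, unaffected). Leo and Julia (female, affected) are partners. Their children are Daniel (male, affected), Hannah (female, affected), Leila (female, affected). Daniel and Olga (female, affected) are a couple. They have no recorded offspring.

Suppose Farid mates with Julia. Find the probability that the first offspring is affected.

Pavel is unaffected so carries A and passed a to Leo (aa), so Pavel is Aa.
Greta is unaffected so carries A and passed a to Leo (aa), so Greta is Aa.
Farid is an unaffected offspring of Pavel (Aa) × Greta (Aa), whose cross gives 1/4 AA : 1/2 Aa : 1/4 aa; conditioning on being unaffected, Farid is AA with probability 1/3, Aa with probability 2/3.
Julia is affected, so Julia is aa.
Summing over parental genotype combinations, P(offspring is affected) = 2/3·1/2 = 1/3.

1/3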